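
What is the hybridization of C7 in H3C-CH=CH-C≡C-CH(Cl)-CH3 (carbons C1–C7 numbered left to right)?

sp³

C7 has 4 σ bonds: steric number 4 → sp3.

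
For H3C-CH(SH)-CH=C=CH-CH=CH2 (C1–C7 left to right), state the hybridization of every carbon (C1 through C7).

C1 sp3, C2 sp3, C3 sp2, C4 sp, C5 sp2, C6 sp2, C7 sp2

C1: 4 σ bonds — 4 electron domains, sp3.
C2 — 4 σ bonds. Steric number 4, so sp3.
C3: 3 σ bonds, plus one π bond; 3 regions of electron density → sp2.
C4 has 2 σ bonds, plus two π bonds: steric number 2 → sp.
C5 — 3 σ bonds, plus one π bond. Steric number 3, so sp2.
C6 — 3 σ bonds, plus one π bond. Steric number 3, so sp2.
C7 is sp2: 3 σ bonds, plus one π bond, 3 electron-density regions.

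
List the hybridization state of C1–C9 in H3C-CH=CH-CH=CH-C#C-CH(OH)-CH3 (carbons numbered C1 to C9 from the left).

C1 is sp3: 4 σ bonds, 4 electron-density regions.
C2 has 3 σ bonds, plus one π bond: steric number 3 → sp2.
C3: 3 σ bonds, plus one π bond; 3 regions of electron density → sp2.
C4 carries 3 σ bonds, plus one π bond, giving a steric number of 3, so it is sp2.
C5: 3 σ bonds, plus one π bond — 3 electron domains, sp2.
C6 (2 σ bonds, plus two π bonds) has steric number 2: sp.
C7 has 2 σ bonds, plus two π bonds: steric number 2 → sp.
C8 (4 σ bonds) has steric number 4: sp3.
C9 carries 4 σ bonds, giving a steric number of 4, so it is sp3.

C1 sp3, C2 sp2, C3 sp2, C4 sp2, C5 sp2, C6 sp, C7 sp, C8 sp3, C9 sp3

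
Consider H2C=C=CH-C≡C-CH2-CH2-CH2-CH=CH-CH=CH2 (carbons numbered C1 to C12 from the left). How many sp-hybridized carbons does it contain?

3

C1: sp2
C2: sp ✓
C3: sp2
C4: sp ✓
C5: sp ✓
C6: sp3
C7: sp3
C8: sp3
C9: sp2
C10: sp2
C11: sp2
C12: sp2
C2, C4, C5 → 3 sp carbons.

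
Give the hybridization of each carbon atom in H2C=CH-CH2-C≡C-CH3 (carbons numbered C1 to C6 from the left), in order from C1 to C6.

C1 sp2, C2 sp2, C3 sp3, C4 sp, C5 sp, C6 sp3

C1 (3 σ bonds, plus one π bond) has steric number 3: sp2.
C2 is sp2: 3 σ bonds, plus one π bond, 3 electron-density regions.
C3 (4 σ bonds) has steric number 4: sp3.
C4: 2 σ bonds, plus two π bonds — 2 electron domains, sp.
C5 (2 σ bonds, plus two π bonds) has steric number 2: sp.
C6 has 4 σ bonds: steric number 4 → sp3.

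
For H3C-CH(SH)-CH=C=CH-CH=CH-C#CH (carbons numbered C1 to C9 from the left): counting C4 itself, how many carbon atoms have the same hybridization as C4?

3

C4 is sp (two π bonds).
C1: sp3
C2: sp3
C3: sp2
C4: sp ✓
C5: sp2
C6: sp2
C7: sp2
C8: sp ✓
C9: sp ✓
3 carbons are sp.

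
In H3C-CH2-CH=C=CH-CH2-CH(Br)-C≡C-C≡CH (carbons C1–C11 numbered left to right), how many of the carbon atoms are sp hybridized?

C1: sp3
C2: sp3
C3: sp2
C4: sp ✓
C5: sp2
C6: sp3
C7: sp3
C8: sp ✓
C9: sp ✓
C10: sp ✓
C11: sp ✓
C4, C8, C9, C10, C11 → 5 sp carbons.

5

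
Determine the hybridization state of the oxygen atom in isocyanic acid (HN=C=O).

sp2

The oxygen atom: 1 σ bond and 2 lone pairs, plus one π bond; 3 regions of electron density → sp2.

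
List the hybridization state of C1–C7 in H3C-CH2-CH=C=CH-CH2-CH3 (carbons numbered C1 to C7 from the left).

C1 (4 σ bonds) has steric number 4: sp3.
C2 — 4 σ bonds. Steric number 4, so sp3.
C3 — 3 σ bonds, plus one π bond. Steric number 3, so sp2.
C4 (2 σ bonds, plus two π bonds) has steric number 2: sp.
C5 is sp2: 3 σ bonds, plus one π bond, 3 electron-density regions.
C6: 4 σ bonds — 4 electron domains, sp3.
C7 has 4 σ bonds: steric number 4 → sp3.

C1 sp3, C2 sp3, C3 sp2, C4 sp, C5 sp2, C6 sp3, C7 sp3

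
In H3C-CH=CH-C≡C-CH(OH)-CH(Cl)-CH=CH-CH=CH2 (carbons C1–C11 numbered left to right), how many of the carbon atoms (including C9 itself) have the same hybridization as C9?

C9 is sp2 (one π bond).
C1: sp3
C2: sp2 ✓
C3: sp2 ✓
C4: sp
C5: sp
C6: sp3
C7: sp3
C8: sp2 ✓
C9: sp2 ✓
C10: sp2 ✓
C11: sp2 ✓
6 carbons are sp2.

6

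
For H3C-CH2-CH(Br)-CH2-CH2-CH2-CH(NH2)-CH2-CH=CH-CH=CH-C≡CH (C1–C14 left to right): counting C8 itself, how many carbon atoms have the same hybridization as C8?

8

C8 is sp3 (only σ bonds).
C1: sp3 ✓
C2: sp3 ✓
C3: sp3 ✓
C4: sp3 ✓
C5: sp3 ✓
C6: sp3 ✓
C7: sp3 ✓
C8: sp3 ✓
C9: sp2
C10: sp2
C11: sp2
C12: sp2
C13: sp
C14: sp
8 carbons are sp3.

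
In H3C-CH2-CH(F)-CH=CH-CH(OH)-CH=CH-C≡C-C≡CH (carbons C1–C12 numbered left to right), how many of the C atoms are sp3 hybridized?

C1: sp3 ✓
C2: sp3 ✓
C3: sp3 ✓
C4: sp2
C5: sp2
C6: sp3 ✓
C7: sp2
C8: sp2
C9: sp
C10: sp
C11: sp
C12: sp
C1, C2, C3, C6 → 4 sp3 carbons.

4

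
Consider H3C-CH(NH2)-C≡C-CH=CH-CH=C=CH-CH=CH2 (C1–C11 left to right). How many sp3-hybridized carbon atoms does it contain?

2

C1: sp3 ✓
C2: sp3 ✓
C3: sp
C4: sp
C5: sp2
C6: sp2
C7: sp2
C8: sp
C9: sp2
C10: sp2
C11: sp2
C1, C2 → 2 sp3 carbons.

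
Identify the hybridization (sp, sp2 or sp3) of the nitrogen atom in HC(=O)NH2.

Amide resonance delocalises the N lone pair; N is planar sp2.

sp^2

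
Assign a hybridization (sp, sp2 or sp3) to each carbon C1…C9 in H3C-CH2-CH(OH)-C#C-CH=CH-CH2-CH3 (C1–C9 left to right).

C1 has 4 σ bonds: steric number 4 → sp3.
C2 (4 σ bonds) has steric number 4: sp3.
C3 is sp3: 4 σ bonds, 4 electron-density regions.
C4 is sp: 2 σ bonds, plus two π bonds, 2 electron-density regions.
C5: 2 σ bonds, plus two π bonds — 2 electron domains, sp.
C6 has 3 σ bonds, plus one π bond: steric number 3 → sp2.
C7: 3 σ bonds, plus one π bond — 3 electron domains, sp2.
C8 is sp3: 4 σ bonds, 4 electron-density regions.
C9 is sp3: 4 σ bonds, 4 electron-density regions.

C1 sp3, C2 sp3, C3 sp3, C4 sp, C5 sp, C6 sp2, C7 sp2, C8 sp3, C9 sp3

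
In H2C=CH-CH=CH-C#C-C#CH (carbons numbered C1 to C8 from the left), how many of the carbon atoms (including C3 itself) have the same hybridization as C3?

C3 is sp2 (one π bond).
C1: sp2 ✓
C2: sp2 ✓
C3: sp2 ✓
C4: sp2 ✓
C5: sp
C6: sp
C7: sp
C8: sp
4 carbons are sp2.

4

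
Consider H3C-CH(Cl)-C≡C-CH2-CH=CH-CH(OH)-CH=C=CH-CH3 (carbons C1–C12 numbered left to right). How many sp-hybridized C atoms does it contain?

C1: sp3
C2: sp3
C3: sp ✓
C4: sp ✓
C5: sp3
C6: sp2
C7: sp2
C8: sp3
C9: sp2
C10: sp ✓
C11: sp2
C12: sp3
C3, C4, C10 → 3 sp carbons.

3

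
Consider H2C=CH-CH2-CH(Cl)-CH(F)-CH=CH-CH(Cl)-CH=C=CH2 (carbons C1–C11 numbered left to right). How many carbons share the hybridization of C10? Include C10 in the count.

1

C10 is sp (two π bonds).
C1: sp2
C2: sp2
C3: sp3
C4: sp3
C5: sp3
C6: sp2
C7: sp2
C8: sp3
C9: sp2
C10: sp ✓
C11: sp2
1 carbon is sp.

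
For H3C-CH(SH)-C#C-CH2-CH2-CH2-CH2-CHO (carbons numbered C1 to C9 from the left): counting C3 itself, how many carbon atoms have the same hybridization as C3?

2

C3 is sp (two π bonds).
C1: sp3
C2: sp3
C3: sp ✓
C4: sp ✓
C5: sp3
C6: sp3
C7: sp3
C8: sp3
C9: sp2
2 carbons are sp.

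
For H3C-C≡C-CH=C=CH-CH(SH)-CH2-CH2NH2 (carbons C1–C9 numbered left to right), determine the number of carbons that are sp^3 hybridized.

C1: sp3 ✓
C2: sp
C3: sp
C4: sp2
C5: sp
C6: sp2
C7: sp3 ✓
C8: sp3 ✓
C9: sp3 ✓
C1, C7, C8, C9 → 4 sp3 carbons.

4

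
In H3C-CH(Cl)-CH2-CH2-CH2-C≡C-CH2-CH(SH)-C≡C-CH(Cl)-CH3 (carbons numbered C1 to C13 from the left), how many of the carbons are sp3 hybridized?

C1: sp3 ✓
C2: sp3 ✓
C3: sp3 ✓
C4: sp3 ✓
C5: sp3 ✓
C6: sp
C7: sp
C8: sp3 ✓
C9: sp3 ✓
C10: sp
C11: sp
C12: sp3 ✓
C13: sp3 ✓
C1, C2, C3, C4, C5, C8, C9, C12, C13 → 9 sp3 carbons.

9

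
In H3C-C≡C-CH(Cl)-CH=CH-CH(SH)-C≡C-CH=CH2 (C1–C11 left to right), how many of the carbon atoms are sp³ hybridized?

3

C1: sp3 ✓
C2: sp
C3: sp
C4: sp3 ✓
C5: sp2
C6: sp2
C7: sp3 ✓
C8: sp
C9: sp
C10: sp2
C11: sp2
C1, C4, C7 → 3 sp3 carbons.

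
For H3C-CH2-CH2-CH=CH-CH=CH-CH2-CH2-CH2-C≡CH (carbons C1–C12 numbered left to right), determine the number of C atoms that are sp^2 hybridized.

4

C1: sp3
C2: sp3
C3: sp3
C4: sp2 ✓
C5: sp2 ✓
C6: sp2 ✓
C7: sp2 ✓
C8: sp3
C9: sp3
C10: sp3
C11: sp
C12: sp
C4, C5, C6, C7 → 4 sp2 carbons.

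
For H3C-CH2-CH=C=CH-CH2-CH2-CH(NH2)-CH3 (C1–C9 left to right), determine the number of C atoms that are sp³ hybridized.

6

C1: sp3 ✓
C2: sp3 ✓
C3: sp2
C4: sp
C5: sp2
C6: sp3 ✓
C7: sp3 ✓
C8: sp3 ✓
C9: sp3 ✓
C1, C2, C6, C7, C8, C9 → 6 sp3 carbons.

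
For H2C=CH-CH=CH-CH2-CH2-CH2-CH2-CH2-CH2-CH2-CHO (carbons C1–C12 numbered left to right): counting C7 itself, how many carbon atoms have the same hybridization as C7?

7

C7 is sp3 (only σ bonds).
C1: sp2
C2: sp2
C3: sp2
C4: sp2
C5: sp3 ✓
C6: sp3 ✓
C7: sp3 ✓
C8: sp3 ✓
C9: sp3 ✓
C10: sp3 ✓
C11: sp3 ✓
C12: sp2
7 carbons are sp3.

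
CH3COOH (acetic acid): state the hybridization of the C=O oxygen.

sp²

The C=O oxygen (1 σ bond and 2 lone pairs, plus one π bond) has steric number 3: sp2.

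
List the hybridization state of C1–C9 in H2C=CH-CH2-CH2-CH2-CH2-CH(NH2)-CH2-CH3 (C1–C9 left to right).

C1 sp2, C2 sp2, C3 sp3, C4 sp3, C5 sp3, C6 sp3, C7 sp3, C8 sp3, C9 sp3

C1 — 3 σ bonds, plus one π bond. Steric number 3, so sp2.
C2: 3 σ bonds, plus one π bond — 3 electron domains, sp2.
C3: 4 σ bonds; 4 regions of electron density → sp3.
C4 is sp3: 4 σ bonds, 4 electron-density regions.
C5 — 4 σ bonds. Steric number 4, so sp3.
C6: 4 σ bonds — 4 electron domains, sp3.
C7 carries 4 σ bonds, giving a steric number of 4, so it is sp3.
C8: 4 σ bonds — 4 electron domains, sp3.
C9 — 4 σ bonds. Steric number 4, so sp3.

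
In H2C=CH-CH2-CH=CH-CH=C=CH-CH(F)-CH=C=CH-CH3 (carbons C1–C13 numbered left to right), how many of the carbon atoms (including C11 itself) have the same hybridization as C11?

2

C11 is sp (two π bonds).
C1: sp2
C2: sp2
C3: sp3
C4: sp2
C5: sp2
C6: sp2
C7: sp ✓
C8: sp2
C9: sp3
C10: sp2
C11: sp ✓
C12: sp2
C13: sp3
2 carbons are sp.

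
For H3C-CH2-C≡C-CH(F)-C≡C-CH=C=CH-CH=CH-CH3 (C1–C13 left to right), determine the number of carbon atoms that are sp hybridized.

C1: sp3
C2: sp3
C3: sp ✓
C4: sp ✓
C5: sp3
C6: sp ✓
C7: sp ✓
C8: sp2
C9: sp ✓
C10: sp2
C11: sp2
C12: sp2
C13: sp3
C3, C4, C6, C7, C9 → 5 sp carbons.

5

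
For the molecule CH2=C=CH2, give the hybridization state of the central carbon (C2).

Two σ bonds and two π bonds (one to each neighbour) → sp.

sp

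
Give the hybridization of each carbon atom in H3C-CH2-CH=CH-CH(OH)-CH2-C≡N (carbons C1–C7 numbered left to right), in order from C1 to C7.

C1 sp3, C2 sp3, C3 sp2, C4 sp2, C5 sp3, C6 sp3, C7 sp

C1: 4 σ bonds; 4 regions of electron density → sp3.
C2 — 4 σ bonds. Steric number 4, so sp3.
C3 — 3 σ bonds, plus one π bond. Steric number 3, so sp2.
C4 has 3 σ bonds, plus one π bond: steric number 3 → sp2.
C5: 4 σ bonds; 4 regions of electron density → sp3.
C6 has 4 σ bonds: steric number 4 → sp3.
C7: 2 σ bonds, plus two π bonds — 2 electron domains, sp.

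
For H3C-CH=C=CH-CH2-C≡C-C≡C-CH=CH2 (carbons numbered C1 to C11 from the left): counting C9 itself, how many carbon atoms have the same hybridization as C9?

C9 is sp (two π bonds).
C1: sp3
C2: sp2
C3: sp ✓
C4: sp2
C5: sp3
C6: sp ✓
C7: sp ✓
C8: sp ✓
C9: sp ✓
C10: sp2
C11: sp2
5 carbons are sp.

5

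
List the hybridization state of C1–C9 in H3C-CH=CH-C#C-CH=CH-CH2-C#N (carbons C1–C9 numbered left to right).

C1 sp3, C2 sp2, C3 sp2, C4 sp, C5 sp, C6 sp2, C7 sp2, C8 sp3, C9 sp

C1 is sp3: 4 σ bonds, 4 electron-density regions.
C2 — 3 σ bonds, plus one π bond. Steric number 3, so sp2.
C3 — 3 σ bonds, plus one π bond. Steric number 3, so sp2.
C4 is sp: 2 σ bonds, plus two π bonds, 2 electron-density regions.
C5: 2 σ bonds, plus two π bonds; 2 regions of electron density → sp.
C6: 3 σ bonds, plus one π bond — 3 electron domains, sp2.
C7 has 3 σ bonds, plus one π bond: steric number 3 → sp2.
C8 has 4 σ bonds: steric number 4 → sp3.
C9 is sp: 2 σ bonds, plus two π bonds, 2 electron-density regions.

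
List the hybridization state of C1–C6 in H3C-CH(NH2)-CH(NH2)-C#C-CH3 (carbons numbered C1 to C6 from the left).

C1 sp3, C2 sp3, C3 sp3, C4 sp, C5 sp, C6 sp3

C1 — 4 σ bonds. Steric number 4, so sp3.
C2: 4 σ bonds — 4 electron domains, sp3.
C3 has 4 σ bonds: steric number 4 → sp3.
C4 carries 2 σ bonds, plus two π bonds, giving a steric number of 2, so it is sp.
C5 (2 σ bonds, plus two π bonds) has steric number 2: sp.
C6: 4 σ bonds — 4 electron domains, sp3.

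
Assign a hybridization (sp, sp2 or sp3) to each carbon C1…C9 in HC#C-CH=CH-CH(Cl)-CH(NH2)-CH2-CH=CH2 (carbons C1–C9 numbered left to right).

C1 sp, C2 sp, C3 sp2, C4 sp2, C5 sp3, C6 sp3, C7 sp3, C8 sp2, C9 sp2

C1 — 2 σ bonds, plus two π bonds. Steric number 2, so sp.
C2 is sp: 2 σ bonds, plus two π bonds, 2 electron-density regions.
C3 is sp2: 3 σ bonds, plus one π bond, 3 electron-density regions.
C4 carries 3 σ bonds, plus one π bond, giving a steric number of 3, so it is sp2.
C5: 4 σ bonds — 4 electron domains, sp3.
C6 is sp3: 4 σ bonds, 4 electron-density regions.
C7 carries 4 σ bonds, giving a steric number of 4, so it is sp3.
C8 has 3 σ bonds, plus one π bond: steric number 3 → sp2.
C9 (3 σ bonds, plus one π bond) has steric number 3: sp2.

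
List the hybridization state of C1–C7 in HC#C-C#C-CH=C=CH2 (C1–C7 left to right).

C1 has 2 σ bonds, plus two π bonds: steric number 2 → sp.
C2: 2 σ bonds, plus two π bonds — 2 electron domains, sp.
C3 is sp: 2 σ bonds, plus two π bonds, 2 electron-density regions.
C4 (2 σ bonds, plus two π bonds) has steric number 2: sp.
C5 is sp2: 3 σ bonds, plus one π bond, 3 electron-density regions.
C6: 2 σ bonds, plus two π bonds — 2 electron domains, sp.
C7: 3 σ bonds, plus one π bond — 3 electron domains, sp2.

C1 sp, C2 sp, C3 sp, C4 sp, C5 sp2, C6 sp, C7 sp2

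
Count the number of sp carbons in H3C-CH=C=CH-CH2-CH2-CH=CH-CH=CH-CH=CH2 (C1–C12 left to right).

1

C1: sp3
C2: sp2
C3: sp ✓
C4: sp2
C5: sp3
C6: sp3
C7: sp2
C8: sp2
C9: sp2
C10: sp2
C11: sp2
C12: sp2
C3 → 1 sp carbon.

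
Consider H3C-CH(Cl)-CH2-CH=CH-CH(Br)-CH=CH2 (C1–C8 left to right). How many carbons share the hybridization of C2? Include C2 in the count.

4

C2 is sp3 (only σ bonds).
C1: sp3 ✓
C2: sp3 ✓
C3: sp3 ✓
C4: sp2
C5: sp2
C6: sp3 ✓
C7: sp2
C8: sp2
4 carbons are sp3.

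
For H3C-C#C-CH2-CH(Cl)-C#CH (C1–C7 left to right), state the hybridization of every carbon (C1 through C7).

C1 is sp3: 4 σ bonds, 4 electron-density regions.
C2 carries 2 σ bonds, plus two π bonds, giving a steric number of 2, so it is sp.
C3 is sp: 2 σ bonds, plus two π bonds, 2 electron-density regions.
C4 is sp3: 4 σ bonds, 4 electron-density regions.
C5 (4 σ bonds) has steric number 4: sp3.
C6: 2 σ bonds, plus two π bonds; 2 regions of electron density → sp.
C7 (2 σ bonds, plus two π bonds) has steric number 2: sp.

C1 sp3, C2 sp, C3 sp, C4 sp3, C5 sp3, C6 sp, C7 sp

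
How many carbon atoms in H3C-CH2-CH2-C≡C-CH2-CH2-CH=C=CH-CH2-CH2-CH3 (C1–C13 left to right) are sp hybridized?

C1: sp3
C2: sp3
C3: sp3
C4: sp ✓
C5: sp ✓
C6: sp3
C7: sp3
C8: sp2
C9: sp ✓
C10: sp2
C11: sp3
C12: sp3
C13: sp3
C4, C5, C9 → 3 sp carbons.

3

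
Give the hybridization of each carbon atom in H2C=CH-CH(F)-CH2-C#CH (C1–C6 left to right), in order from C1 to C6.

C1 sp2, C2 sp2, C3 sp3, C4 sp3, C5 sp, C6 sp

C1 carries 3 σ bonds, plus one π bond, giving a steric number of 3, so it is sp2.
C2 is sp2: 3 σ bonds, plus one π bond, 3 electron-density regions.
C3: 4 σ bonds; 4 regions of electron density → sp3.
C4 — 4 σ bonds. Steric number 4, so sp3.
C5: 2 σ bonds, plus two π bonds; 2 regions of electron density → sp.
C6 is sp: 2 σ bonds, plus two π bonds, 2 electron-density regions.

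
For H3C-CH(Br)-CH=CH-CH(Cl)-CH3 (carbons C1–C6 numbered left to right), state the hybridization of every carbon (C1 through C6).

C1 (4 σ bonds) has steric number 4: sp3.
C2 is sp3: 4 σ bonds, 4 electron-density regions.
C3 is sp2: 3 σ bonds, plus one π bond, 3 electron-density regions.
C4 carries 3 σ bonds, plus one π bond, giving a steric number of 3, so it is sp2.
C5: 4 σ bonds — 4 electron domains, sp3.
C6: 4 σ bonds — 4 electron domains, sp3.

C1 sp3, C2 sp3, C3 sp2, C4 sp2, C5 sp3, C6 sp3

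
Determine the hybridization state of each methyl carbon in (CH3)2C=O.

sp3

Each methyl carbon has 4 σ bonds: steric number 4 → sp3.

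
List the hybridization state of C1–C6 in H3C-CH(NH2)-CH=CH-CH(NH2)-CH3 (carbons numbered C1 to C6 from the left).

C1 has 4 σ bonds: steric number 4 → sp3.
C2 is sp3: 4 σ bonds, 4 electron-density regions.
C3 is sp2: 3 σ bonds, plus one π bond, 3 electron-density regions.
C4 — 3 σ bonds, plus one π bond. Steric number 3, so sp2.
C5: 4 σ bonds — 4 electron domains, sp3.
C6: 4 σ bonds — 4 electron domains, sp3.

C1 sp3, C2 sp3, C3 sp2, C4 sp2, C5 sp3, C6 sp3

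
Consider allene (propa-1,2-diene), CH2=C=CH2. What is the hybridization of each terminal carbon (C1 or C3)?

Each terminal carbon (C1 or C3) — 3 σ bonds, plus one π bond. Steric number 3, so sp2.

sp²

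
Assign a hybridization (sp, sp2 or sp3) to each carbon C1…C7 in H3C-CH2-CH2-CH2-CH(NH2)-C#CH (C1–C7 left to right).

C1 sp3, C2 sp3, C3 sp3, C4 sp3, C5 sp3, C6 sp, C7 sp

C1 — 4 σ bonds. Steric number 4, so sp3.
C2 carries 4 σ bonds, giving a steric number of 4, so it is sp3.
C3 (4 σ bonds) has steric number 4: sp3.
C4: 4 σ bonds — 4 electron domains, sp3.
C5 (4 σ bonds) has steric number 4: sp3.
C6: 2 σ bonds, plus two π bonds; 2 regions of electron density → sp.
C7 has 2 σ bonds, plus two π bonds: steric number 2 → sp.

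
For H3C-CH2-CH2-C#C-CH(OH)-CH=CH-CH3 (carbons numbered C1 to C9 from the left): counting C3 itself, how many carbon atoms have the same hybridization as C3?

5

C3 is sp3 (only σ bonds).
C1: sp3 ✓
C2: sp3 ✓
C3: sp3 ✓
C4: sp
C5: sp
C6: sp3 ✓
C7: sp2
C8: sp2
C9: sp3 ✓
5 carbons are sp3.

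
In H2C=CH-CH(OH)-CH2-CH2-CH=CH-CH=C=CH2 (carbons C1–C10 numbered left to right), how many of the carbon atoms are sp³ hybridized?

3

C1: sp2
C2: sp2
C3: sp3 ✓
C4: sp3 ✓
C5: sp3 ✓
C6: sp2
C7: sp2
C8: sp2
C9: sp
C10: sp2
C3, C4, C5 → 3 sp3 carbons.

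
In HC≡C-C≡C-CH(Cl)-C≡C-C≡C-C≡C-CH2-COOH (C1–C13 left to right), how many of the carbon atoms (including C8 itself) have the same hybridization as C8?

10

C8 is sp (two π bonds).
C1: sp ✓
C2: sp ✓
C3: sp ✓
C4: sp ✓
C5: sp3
C6: sp ✓
C7: sp ✓
C8: sp ✓
C9: sp ✓
C10: sp ✓
C11: sp ✓
C12: sp3
C13: sp2
10 carbons are sp.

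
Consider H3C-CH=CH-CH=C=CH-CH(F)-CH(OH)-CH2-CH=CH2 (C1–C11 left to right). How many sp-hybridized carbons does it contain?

1

C1: sp3
C2: sp2
C3: sp2
C4: sp2
C5: sp ✓
C6: sp2
C7: sp3
C8: sp3
C9: sp3
C10: sp2
C11: sp2
C5 → 1 sp carbon.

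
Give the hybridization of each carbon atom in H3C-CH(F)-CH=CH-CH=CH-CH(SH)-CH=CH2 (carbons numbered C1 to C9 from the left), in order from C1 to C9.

C1 sp3, C2 sp3, C3 sp2, C4 sp2, C5 sp2, C6 sp2, C7 sp3, C8 sp2, C9 sp2

C1 (4 σ bonds) has steric number 4: sp3.
C2: 4 σ bonds — 4 electron domains, sp3.
C3 — 3 σ bonds, plus one π bond. Steric number 3, so sp2.
C4 — 3 σ bonds, plus one π bond. Steric number 3, so sp2.
C5 — 3 σ bonds, plus one π bond. Steric number 3, so sp2.
C6 (3 σ bonds, plus one π bond) has steric number 3: sp2.
C7: 4 σ bonds — 4 electron domains, sp3.
C8 has 3 σ bonds, plus one π bond: steric number 3 → sp2.
C9 (3 σ bonds, plus one π bond) has steric number 3: sp2.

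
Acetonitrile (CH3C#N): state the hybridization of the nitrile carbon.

sp

The nitrile carbon (2 σ bonds, plus two π bonds) has steric number 2: sp.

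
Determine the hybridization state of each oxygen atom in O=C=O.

sp²

One σ bond + two lone pairs = steric number 3 → sp2.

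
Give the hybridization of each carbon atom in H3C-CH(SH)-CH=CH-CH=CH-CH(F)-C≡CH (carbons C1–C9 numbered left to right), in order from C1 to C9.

C1 carries 4 σ bonds, giving a steric number of 4, so it is sp3.
C2 — 4 σ bonds. Steric number 4, so sp3.
C3: 3 σ bonds, plus one π bond; 3 regions of electron density → sp2.
C4: 3 σ bonds, plus one π bond — 3 electron domains, sp2.
C5: 3 σ bonds, plus one π bond; 3 regions of electron density → sp2.
C6: 3 σ bonds, plus one π bond — 3 electron domains, sp2.
C7: 4 σ bonds; 4 regions of electron density → sp3.
C8 carries 2 σ bonds, plus two π bonds, giving a steric number of 2, so it is sp.
C9 carries 2 σ bonds, plus two π bonds, giving a steric number of 2, so it is sp.

C1 sp3, C2 sp3, C3 sp2, C4 sp2, C5 sp2, C6 sp2, C7 sp3, C8 sp, C9 sp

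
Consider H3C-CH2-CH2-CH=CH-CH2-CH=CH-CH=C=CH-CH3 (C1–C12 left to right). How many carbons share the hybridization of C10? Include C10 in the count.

C10 is sp (two π bonds).
C1: sp3
C2: sp3
C3: sp3
C4: sp2
C5: sp2
C6: sp3
C7: sp2
C8: sp2
C9: sp2
C10: sp ✓
C11: sp2
C12: sp3
1 carbon is sp.

1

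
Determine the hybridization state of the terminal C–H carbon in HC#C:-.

sp

The terminal C–H carbon is sp: 2 σ bonds, plus two π bonds, 2 electron-density regions.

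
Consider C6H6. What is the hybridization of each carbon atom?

sp2

Every ring carbon has three σ bonds and contributes one p electron to the aromatic π system.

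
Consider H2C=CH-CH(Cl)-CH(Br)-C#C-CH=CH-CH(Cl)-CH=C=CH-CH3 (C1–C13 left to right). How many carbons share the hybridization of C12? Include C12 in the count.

C12 is sp2 (one π bond).
C1: sp2 ✓
C2: sp2 ✓
C3: sp3
C4: sp3
C5: sp
C6: sp
C7: sp2 ✓
C8: sp2 ✓
C9: sp3
C10: sp2 ✓
C11: sp
C12: sp2 ✓
C13: sp3
6 carbons are sp2.

6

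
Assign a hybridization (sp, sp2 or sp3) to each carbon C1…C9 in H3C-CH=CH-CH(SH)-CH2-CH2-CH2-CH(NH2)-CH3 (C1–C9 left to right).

C1: 4 σ bonds — 4 electron domains, sp3.
C2 carries 3 σ bonds, plus one π bond, giving a steric number of 3, so it is sp2.
C3 is sp2: 3 σ bonds, plus one π bond, 3 electron-density regions.
C4: 4 σ bonds; 4 regions of electron density → sp3.
C5: 4 σ bonds — 4 electron domains, sp3.
C6 (4 σ bonds) has steric number 4: sp3.
C7: 4 σ bonds; 4 regions of electron density → sp3.
C8 (4 σ bonds) has steric number 4: sp3.
C9: 4 σ bonds; 4 regions of electron density → sp3.

C1 sp3, C2 sp2, C3 sp2, C4 sp3, C5 sp3, C6 sp3, C7 sp3, C8 sp3, C9 sp3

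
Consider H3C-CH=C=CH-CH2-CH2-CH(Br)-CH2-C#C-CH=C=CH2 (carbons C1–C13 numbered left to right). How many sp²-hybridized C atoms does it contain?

C1: sp3
C2: sp2 ✓
C3: sp
C4: sp2 ✓
C5: sp3
C6: sp3
C7: sp3
C8: sp3
C9: sp
C10: sp
C11: sp2 ✓
C12: sp
C13: sp2 ✓
C2, C4, C11, C13 → 4 sp2 carbons.

4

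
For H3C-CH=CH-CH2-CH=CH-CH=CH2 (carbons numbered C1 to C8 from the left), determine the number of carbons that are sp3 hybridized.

2

C1: sp3 ✓
C2: sp2
C3: sp2
C4: sp3 ✓
C5: sp2
C6: sp2
C7: sp2
C8: sp2
C1, C4 → 2 sp3 carbons.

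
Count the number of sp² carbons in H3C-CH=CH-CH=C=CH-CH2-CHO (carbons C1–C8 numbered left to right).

5

C1: sp3
C2: sp2 ✓
C3: sp2 ✓
C4: sp2 ✓
C5: sp
C6: sp2 ✓
C7: sp3
C8: sp2 ✓
C2, C3, C4, C6, C8 → 5 sp2 carbons.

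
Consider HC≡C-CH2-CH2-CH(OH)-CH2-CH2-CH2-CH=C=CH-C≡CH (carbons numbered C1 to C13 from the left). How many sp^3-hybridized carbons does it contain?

6

C1: sp
C2: sp
C3: sp3 ✓
C4: sp3 ✓
C5: sp3 ✓
C6: sp3 ✓
C7: sp3 ✓
C8: sp3 ✓
C9: sp2
C10: sp
C11: sp2
C12: sp
C13: sp
C3, C4, C5, C6, C7, C8 → 6 sp3 carbons.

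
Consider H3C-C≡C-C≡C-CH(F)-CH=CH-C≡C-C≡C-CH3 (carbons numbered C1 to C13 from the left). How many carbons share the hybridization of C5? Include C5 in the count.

8

C5 is sp (two π bonds).
C1: sp3
C2: sp ✓
C3: sp ✓
C4: sp ✓
C5: sp ✓
C6: sp3
C7: sp2
C8: sp2
C9: sp ✓
C10: sp ✓
C11: sp ✓
C12: sp ✓
C13: sp3
8 carbons are sp.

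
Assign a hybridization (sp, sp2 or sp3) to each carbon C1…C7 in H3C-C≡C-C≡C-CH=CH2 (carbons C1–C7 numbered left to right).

C1 sp3, C2 sp, C3 sp, C4 sp, C5 sp, C6 sp2, C7 sp2

C1 has 4 σ bonds: steric number 4 → sp3.
C2 is sp: 2 σ bonds, plus two π bonds, 2 electron-density regions.
C3 is sp: 2 σ bonds, plus two π bonds, 2 electron-density regions.
C4 (2 σ bonds, plus two π bonds) has steric number 2: sp.
C5 — 2 σ bonds, plus two π bonds. Steric number 2, so sp.
C6 (3 σ bonds, plus one π bond) has steric number 3: sp2.
C7: 3 σ bonds, plus one π bond; 3 regions of electron density → sp2.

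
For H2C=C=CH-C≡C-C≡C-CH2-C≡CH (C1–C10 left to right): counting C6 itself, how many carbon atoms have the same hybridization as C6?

C6 is sp (two π bonds).
C1: sp2
C2: sp ✓
C3: sp2
C4: sp ✓
C5: sp ✓
C6: sp ✓
C7: sp ✓
C8: sp3
C9: sp ✓
C10: sp ✓
7 carbons are sp.

7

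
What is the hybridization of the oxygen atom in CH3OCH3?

Two σ bonds + two lone pairs = steric number 4 → sp3.

sp^3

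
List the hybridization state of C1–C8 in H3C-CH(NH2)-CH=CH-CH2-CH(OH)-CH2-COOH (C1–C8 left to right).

C1 is sp3: 4 σ bonds, 4 electron-density regions.
C2: 4 σ bonds — 4 electron domains, sp3.
C3 is sp2: 3 σ bonds, plus one π bond, 3 electron-density regions.
C4 carries 3 σ bonds, plus one π bond, giving a steric number of 3, so it is sp2.
C5: 4 σ bonds; 4 regions of electron density → sp3.
C6 (4 σ bonds) has steric number 4: sp3.
C7 (4 σ bonds) has steric number 4: sp3.
C8 carries 3 σ bonds, plus one π bond, giving a steric number of 3, so it is sp2.

C1 sp3, C2 sp3, C3 sp2, C4 sp2, C5 sp3, C6 sp3, C7 sp3, C8 sp2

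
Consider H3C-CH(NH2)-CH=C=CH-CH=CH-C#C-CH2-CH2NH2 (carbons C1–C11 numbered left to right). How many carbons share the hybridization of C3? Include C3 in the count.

4

C3 is sp2 (one π bond).
C1: sp3
C2: sp3
C3: sp2 ✓
C4: sp
C5: sp2 ✓
C6: sp2 ✓
C7: sp2 ✓
C8: sp
C9: sp
C10: sp3
C11: sp3
4 carbons are sp2.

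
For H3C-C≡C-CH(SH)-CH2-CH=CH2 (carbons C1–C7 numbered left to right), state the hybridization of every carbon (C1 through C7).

C1 sp3, C2 sp, C3 sp, C4 sp3, C5 sp3, C6 sp2, C7 sp2

C1 is sp3: 4 σ bonds, 4 electron-density regions.
C2 has 2 σ bonds, plus two π bonds: steric number 2 → sp.
C3: 2 σ bonds, plus two π bonds; 2 regions of electron density → sp.
C4 has 4 σ bonds: steric number 4 → sp3.
C5 has 4 σ bonds: steric number 4 → sp3.
C6 has 3 σ bonds, plus one π bond: steric number 3 → sp2.
C7 carries 3 σ bonds, plus one π bond, giving a steric number of 3, so it is sp2.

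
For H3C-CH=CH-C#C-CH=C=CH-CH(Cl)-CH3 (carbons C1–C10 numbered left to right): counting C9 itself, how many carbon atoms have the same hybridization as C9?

C9 is sp3 (only σ bonds).
C1: sp3 ✓
C2: sp2
C3: sp2
C4: sp
C5: sp
C6: sp2
C7: sp
C8: sp2
C9: sp3 ✓
C10: sp3 ✓
3 carbons are sp3.

3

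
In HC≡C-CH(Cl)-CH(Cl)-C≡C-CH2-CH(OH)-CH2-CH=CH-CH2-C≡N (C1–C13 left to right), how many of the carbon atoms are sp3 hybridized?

6

C1: sp
C2: sp
C3: sp3 ✓
C4: sp3 ✓
C5: sp
C6: sp
C7: sp3 ✓
C8: sp3 ✓
C9: sp3 ✓
C10: sp2
C11: sp2
C12: sp3 ✓
C13: sp
C3, C4, C7, C8, C9, C12 → 6 sp3 carbons.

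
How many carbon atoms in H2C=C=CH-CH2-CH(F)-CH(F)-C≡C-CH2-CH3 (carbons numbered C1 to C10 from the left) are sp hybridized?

C1: sp2
C2: sp ✓
C3: sp2
C4: sp3
C5: sp3
C6: sp3
C7: sp ✓
C8: sp ✓
C9: sp3
C10: sp3
C2, C7, C8 → 3 sp carbons.

3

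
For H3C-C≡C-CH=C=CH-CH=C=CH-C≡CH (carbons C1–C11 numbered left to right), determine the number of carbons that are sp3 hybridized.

C1: sp3 ✓
C2: sp
C3: sp
C4: sp2
C5: sp
C6: sp2
C7: sp2
C8: sp
C9: sp2
C10: sp
C11: sp
C1 → 1 sp3 carbon.

1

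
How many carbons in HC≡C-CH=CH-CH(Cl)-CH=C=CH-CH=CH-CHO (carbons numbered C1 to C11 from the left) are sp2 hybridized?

7

C1: sp
C2: sp
C3: sp2 ✓
C4: sp2 ✓
C5: sp3
C6: sp2 ✓
C7: sp
C8: sp2 ✓
C9: sp2 ✓
C10: sp2 ✓
C11: sp2 ✓
C3, C4, C6, C8, C9, C10, C11 → 7 sp2 carbons.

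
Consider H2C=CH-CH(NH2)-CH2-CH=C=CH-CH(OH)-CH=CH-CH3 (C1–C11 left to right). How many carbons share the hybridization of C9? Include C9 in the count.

C9 is sp2 (one π bond).
C1: sp2 ✓
C2: sp2 ✓
C3: sp3
C4: sp3
C5: sp2 ✓
C6: sp
C7: sp2 ✓
C8: sp3
C9: sp2 ✓
C10: sp2 ✓
C11: sp3
6 carbons are sp2.

6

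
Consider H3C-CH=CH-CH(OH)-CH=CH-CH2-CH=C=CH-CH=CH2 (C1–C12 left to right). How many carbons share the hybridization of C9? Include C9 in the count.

1

C9 is sp (two π bonds).
C1: sp3
C2: sp2
C3: sp2
C4: sp3
C5: sp2
C6: sp2
C7: sp3
C8: sp2
C9: sp ✓
C10: sp2
C11: sp2
C12: sp2
1 carbon is sp.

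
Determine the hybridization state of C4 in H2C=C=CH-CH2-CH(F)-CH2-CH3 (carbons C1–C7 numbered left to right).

C4 (4 σ bonds) has steric number 4: sp3.

sp3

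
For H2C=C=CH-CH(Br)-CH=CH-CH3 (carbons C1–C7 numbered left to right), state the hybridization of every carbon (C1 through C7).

C1 sp2, C2 sp, C3 sp2, C4 sp3, C5 sp2, C6 sp2, C7 sp3

C1 has 3 σ bonds, plus one π bond: steric number 3 → sp2.
C2 carries 2 σ bonds, plus two π bonds, giving a steric number of 2, so it is sp.
C3: 3 σ bonds, plus one π bond — 3 electron domains, sp2.
C4: 4 σ bonds — 4 electron domains, sp3.
C5: 3 σ bonds, plus one π bond; 3 regions of electron density → sp2.
C6 (3 σ bonds, plus one π bond) has steric number 3: sp2.
C7 has 4 σ bonds: steric number 4 → sp3.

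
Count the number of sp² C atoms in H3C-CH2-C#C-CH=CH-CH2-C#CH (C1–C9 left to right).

2

C1: sp3
C2: sp3
C3: sp
C4: sp
C5: sp2 ✓
C6: sp2 ✓
C7: sp3
C8: sp
C9: sp
C5, C6 → 2 sp2 carbons.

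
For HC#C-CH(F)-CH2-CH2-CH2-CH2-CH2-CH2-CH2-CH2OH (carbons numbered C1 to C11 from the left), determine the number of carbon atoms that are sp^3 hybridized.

C1: sp
C2: sp
C3: sp3 ✓
C4: sp3 ✓
C5: sp3 ✓
C6: sp3 ✓
C7: sp3 ✓
C8: sp3 ✓
C9: sp3 ✓
C10: sp3 ✓
C11: sp3 ✓
C3, C4, C5, C6, C7, C8, C9, C10, C11 → 9 sp3 carbons.

9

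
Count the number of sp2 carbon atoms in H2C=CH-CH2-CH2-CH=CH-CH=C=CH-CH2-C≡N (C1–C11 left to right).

C1: sp2 ✓
C2: sp2 ✓
C3: sp3
C4: sp3
C5: sp2 ✓
C6: sp2 ✓
C7: sp2 ✓
C8: sp
C9: sp2 ✓
C10: sp3
C11: sp
C1, C2, C5, C6, C7, C9 → 6 sp2 carbons.

6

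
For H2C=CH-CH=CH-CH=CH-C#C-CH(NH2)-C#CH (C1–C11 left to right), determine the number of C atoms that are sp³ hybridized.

1

C1: sp2
C2: sp2
C3: sp2
C4: sp2
C5: sp2
C6: sp2
C7: sp
C8: sp
C9: sp3 ✓
C10: sp
C11: sp
C9 → 1 sp3 carbon.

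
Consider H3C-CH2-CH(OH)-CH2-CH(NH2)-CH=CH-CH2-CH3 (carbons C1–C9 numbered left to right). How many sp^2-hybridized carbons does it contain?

2

C1: sp3
C2: sp3
C3: sp3
C4: sp3
C5: sp3
C6: sp2 ✓
C7: sp2 ✓
C8: sp3
C9: sp3
C6, C7 → 2 sp2 carbons.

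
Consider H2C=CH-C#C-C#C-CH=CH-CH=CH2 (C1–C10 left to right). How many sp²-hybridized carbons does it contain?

C1: sp2 ✓
C2: sp2 ✓
C3: sp
C4: sp
C5: sp
C6: sp
C7: sp2 ✓
C8: sp2 ✓
C9: sp2 ✓
C10: sp2 ✓
C1, C2, C7, C8, C9, C10 → 6 sp2 carbons.

6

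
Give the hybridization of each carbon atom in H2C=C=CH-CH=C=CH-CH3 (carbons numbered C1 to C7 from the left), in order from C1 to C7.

C1 sp2, C2 sp, C3 sp2, C4 sp2, C5 sp, C6 sp2, C7 sp3

C1 — 3 σ bonds, plus one π bond. Steric number 3, so sp2.
C2 is sp: 2 σ bonds, plus two π bonds, 2 electron-density regions.
C3: 3 σ bonds, plus one π bond — 3 electron domains, sp2.
C4: 3 σ bonds, plus one π bond — 3 electron domains, sp2.
C5: 2 σ bonds, plus two π bonds; 2 regions of electron density → sp.
C6 is sp2: 3 σ bonds, plus one π bond, 3 electron-density regions.
C7: 4 σ bonds; 4 regions of electron density → sp3.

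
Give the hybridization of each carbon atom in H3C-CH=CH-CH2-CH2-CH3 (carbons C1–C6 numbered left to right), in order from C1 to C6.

C1 sp3, C2 sp2, C3 sp2, C4 sp3, C5 sp3, C6 sp3

C1 carries 4 σ bonds, giving a steric number of 4, so it is sp3.
C2: 3 σ bonds, plus one π bond; 3 regions of electron density → sp2.
C3: 3 σ bonds, plus one π bond — 3 electron domains, sp2.
C4 is sp3: 4 σ bonds, 4 electron-density regions.
C5: 4 σ bonds — 4 electron domains, sp3.
C6: 4 σ bonds; 4 regions of electron density → sp3.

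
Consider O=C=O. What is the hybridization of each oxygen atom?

sp²

One σ bond + two lone pairs = steric number 3 → sp2.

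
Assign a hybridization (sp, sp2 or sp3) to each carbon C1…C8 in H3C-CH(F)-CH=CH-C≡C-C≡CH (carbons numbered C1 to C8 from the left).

C1 sp3, C2 sp3, C3 sp2, C4 sp2, C5 sp, C6 sp, C7 sp, C8 sp

C1: 4 σ bonds; 4 regions of electron density → sp3.
C2: 4 σ bonds — 4 electron domains, sp3.
C3 (3 σ bonds, plus one π bond) has steric number 3: sp2.
C4 — 3 σ bonds, plus one π bond. Steric number 3, so sp2.
C5: 2 σ bonds, plus two π bonds; 2 regions of electron density → sp.
C6 has 2 σ bonds, plus two π bonds: steric number 2 → sp.
C7 carries 2 σ bonds, plus two π bonds, giving a steric number of 2, so it is sp.
C8 has 2 σ bonds, plus two π bonds: steric number 2 → sp.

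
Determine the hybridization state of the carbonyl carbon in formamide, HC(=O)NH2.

The carbonyl carbon has 3 σ bonds, plus one π bond: steric number 3 → sp2.

sp²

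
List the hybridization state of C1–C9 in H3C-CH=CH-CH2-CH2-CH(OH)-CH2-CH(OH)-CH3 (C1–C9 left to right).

C1 carries 4 σ bonds, giving a steric number of 4, so it is sp3.
C2 is sp2: 3 σ bonds, plus one π bond, 3 electron-density regions.
C3 carries 3 σ bonds, plus one π bond, giving a steric number of 3, so it is sp2.
C4: 4 σ bonds — 4 electron domains, sp3.
C5: 4 σ bonds; 4 regions of electron density → sp3.
C6 — 4 σ bonds. Steric number 4, so sp3.
C7 carries 4 σ bonds, giving a steric number of 4, so it is sp3.
C8 carries 4 σ bonds, giving a steric number of 4, so it is sp3.
C9 — 4 σ bonds. Steric number 4, so sp3.

C1 sp3, C2 sp2, C3 sp2, C4 sp3, C5 sp3, C6 sp3, C7 sp3, C8 sp3, C9 sp3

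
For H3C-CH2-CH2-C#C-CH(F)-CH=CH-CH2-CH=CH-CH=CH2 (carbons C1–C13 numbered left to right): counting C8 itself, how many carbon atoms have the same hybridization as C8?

C8 is sp2 (one π bond).
C1: sp3
C2: sp3
C3: sp3
C4: sp
C5: sp
C6: sp3
C7: sp2 ✓
C8: sp2 ✓
C9: sp3
C10: sp2 ✓
C11: sp2 ✓
C12: sp2 ✓
C13: sp2 ✓
6 carbons are sp2.

6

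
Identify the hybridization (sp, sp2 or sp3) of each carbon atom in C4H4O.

Each carbon atom has 3 σ bonds, plus one π bond: steric number 3 → sp2.

sp2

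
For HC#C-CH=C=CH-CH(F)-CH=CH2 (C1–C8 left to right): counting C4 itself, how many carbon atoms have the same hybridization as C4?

C4 is sp (two π bonds).
C1: sp ✓
C2: sp ✓
C3: sp2
C4: sp ✓
C5: sp2
C6: sp3
C7: sp2
C8: sp2
3 carbons are sp.

3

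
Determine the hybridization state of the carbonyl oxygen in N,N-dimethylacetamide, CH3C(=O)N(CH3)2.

The carbonyl oxygen is sp2: 1 σ bond and 2 lone pairs, plus one π bond, 3 electron-density regions.

sp^2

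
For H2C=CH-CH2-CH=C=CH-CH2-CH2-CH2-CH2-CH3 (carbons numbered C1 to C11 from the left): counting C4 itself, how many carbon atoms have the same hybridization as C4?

C4 is sp2 (one π bond).
C1: sp2 ✓
C2: sp2 ✓
C3: sp3
C4: sp2 ✓
C5: sp
C6: sp2 ✓
C7: sp3
C8: sp3
C9: sp3
C10: sp3
C11: sp3
4 carbons are sp2.

4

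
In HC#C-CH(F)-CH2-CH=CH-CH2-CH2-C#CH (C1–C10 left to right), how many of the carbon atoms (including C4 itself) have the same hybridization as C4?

C4 is sp3 (only σ bonds).
C1: sp
C2: sp
C3: sp3 ✓
C4: sp3 ✓
C5: sp2
C6: sp2
C7: sp3 ✓
C8: sp3 ✓
C9: sp
C10: sp
4 carbons are sp3.

4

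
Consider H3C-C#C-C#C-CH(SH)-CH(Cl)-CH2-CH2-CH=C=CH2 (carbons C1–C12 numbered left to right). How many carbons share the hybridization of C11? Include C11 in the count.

C11 is sp (two π bonds).
C1: sp3
C2: sp ✓
C3: sp ✓
C4: sp ✓
C5: sp ✓
C6: sp3
C7: sp3
C8: sp3
C9: sp3
C10: sp2
C11: sp ✓
C12: sp2
5 carbons are sp.

5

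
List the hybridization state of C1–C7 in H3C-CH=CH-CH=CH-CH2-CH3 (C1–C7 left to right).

C1 sp3, C2 sp2, C3 sp2, C4 sp2, C5 sp2, C6 sp3, C7 sp3

C1 is sp3: 4 σ bonds, 4 electron-density regions.
C2: 3 σ bonds, plus one π bond — 3 electron domains, sp2.
C3 (3 σ bonds, plus one π bond) has steric number 3: sp2.
C4 carries 3 σ bonds, plus one π bond, giving a steric number of 3, so it is sp2.
C5 (3 σ bonds, plus one π bond) has steric number 3: sp2.
C6 carries 4 σ bonds, giving a steric number of 4, so it is sp3.
C7 (4 σ bonds) has steric number 4: sp3.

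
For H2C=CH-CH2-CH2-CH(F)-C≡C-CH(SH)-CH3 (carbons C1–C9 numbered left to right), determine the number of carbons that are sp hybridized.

2

C1: sp2
C2: sp2
C3: sp3
C4: sp3
C5: sp3
C6: sp ✓
C7: sp ✓
C8: sp3
C9: sp3
C6, C7 → 2 sp carbons.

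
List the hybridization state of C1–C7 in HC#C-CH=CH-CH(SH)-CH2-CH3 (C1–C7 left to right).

C1 sp, C2 sp, C3 sp2, C4 sp2, C5 sp3, C6 sp3, C7 sp3

C1 is sp: 2 σ bonds, plus two π bonds, 2 electron-density regions.
C2 (2 σ bonds, plus two π bonds) has steric number 2: sp.
C3 has 3 σ bonds, plus one π bond: steric number 3 → sp2.
C4: 3 σ bonds, plus one π bond; 3 regions of electron density → sp2.
C5 (4 σ bonds) has steric number 4: sp3.
C6 is sp3: 4 σ bonds, 4 electron-density regions.
C7: 4 σ bonds; 4 regions of electron density → sp3.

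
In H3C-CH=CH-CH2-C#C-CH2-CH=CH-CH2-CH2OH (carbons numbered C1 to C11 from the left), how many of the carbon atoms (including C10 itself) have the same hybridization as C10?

C10 is sp3 (only σ bonds).
C1: sp3 ✓
C2: sp2
C3: sp2
C4: sp3 ✓
C5: sp
C6: sp
C7: sp3 ✓
C8: sp2
C9: sp2
C10: sp3 ✓
C11: sp3 ✓
5 carbons are sp3.

5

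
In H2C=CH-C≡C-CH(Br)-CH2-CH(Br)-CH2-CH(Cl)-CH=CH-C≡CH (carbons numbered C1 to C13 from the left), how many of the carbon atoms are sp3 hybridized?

5

C1: sp2
C2: sp2
C3: sp
C4: sp
C5: sp3 ✓
C6: sp3 ✓
C7: sp3 ✓
C8: sp3 ✓
C9: sp3 ✓
C10: sp2
C11: sp2
C12: sp
C13: sp
C5, C6, C7, C8, C9 → 5 sp3 carbons.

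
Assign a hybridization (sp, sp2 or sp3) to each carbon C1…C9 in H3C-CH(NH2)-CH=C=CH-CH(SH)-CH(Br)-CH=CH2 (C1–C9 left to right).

C1 sp3, C2 sp3, C3 sp2, C4 sp, C5 sp2, C6 sp3, C7 sp3, C8 sp2, C9 sp2

C1: 4 σ bonds — 4 electron domains, sp3.
C2: 4 σ bonds; 4 regions of electron density → sp3.
C3: 3 σ bonds, plus one π bond — 3 electron domains, sp2.
C4 is sp: 2 σ bonds, plus two π bonds, 2 electron-density regions.
C5 carries 3 σ bonds, plus one π bond, giving a steric number of 3, so it is sp2.
C6 — 4 σ bonds. Steric number 4, so sp3.
C7 — 4 σ bonds. Steric number 4, so sp3.
C8 has 3 σ bonds, plus one π bond: steric number 3 → sp2.
C9 — 3 σ bonds, plus one π bond. Steric number 3, so sp2.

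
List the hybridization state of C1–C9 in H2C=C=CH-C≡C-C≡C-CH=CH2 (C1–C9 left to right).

C1 sp2, C2 sp, C3 sp2, C4 sp, C5 sp, C6 sp, C7 sp, C8 sp2, C9 sp2

C1 has 3 σ bonds, plus one π bond: steric number 3 → sp2.
C2 has 2 σ bonds, plus two π bonds: steric number 2 → sp.
C3 is sp2: 3 σ bonds, plus one π bond, 3 electron-density regions.
C4: 2 σ bonds, plus two π bonds; 2 regions of electron density → sp.
C5 — 2 σ bonds, plus two π bonds. Steric number 2, so sp.
C6: 2 σ bonds, plus two π bonds — 2 electron domains, sp.
C7 is sp: 2 σ bonds, plus two π bonds, 2 electron-density regions.
C8 carries 3 σ bonds, plus one π bond, giving a steric number of 3, so it is sp2.
C9 — 3 σ bonds, plus one π bond. Steric number 3, so sp2.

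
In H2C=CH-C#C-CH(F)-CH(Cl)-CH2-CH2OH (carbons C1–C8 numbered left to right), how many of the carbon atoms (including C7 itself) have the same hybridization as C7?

4

C7 is sp3 (only σ bonds).
C1: sp2
C2: sp2
C3: sp
C4: sp
C5: sp3 ✓
C6: sp3 ✓
C7: sp3 ✓
C8: sp3 ✓
4 carbons are sp3.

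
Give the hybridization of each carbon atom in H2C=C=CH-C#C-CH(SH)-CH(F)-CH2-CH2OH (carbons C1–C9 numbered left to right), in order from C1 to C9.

C1 is sp2: 3 σ bonds, plus one π bond, 3 electron-density regions.
C2 is sp: 2 σ bonds, plus two π bonds, 2 electron-density regions.
C3: 3 σ bonds, plus one π bond — 3 electron domains, sp2.
C4 carries 2 σ bonds, plus two π bonds, giving a steric number of 2, so it is sp.
C5 is sp: 2 σ bonds, plus two π bonds, 2 electron-density regions.
C6: 4 σ bonds — 4 electron domains, sp3.
C7 has 4 σ bonds: steric number 4 → sp3.
C8: 4 σ bonds — 4 electron domains, sp3.
C9 (4 σ bonds) has steric number 4: sp3.

C1 sp2, C2 sp, C3 sp2, C4 sp, C5 sp, C6 sp3, C7 sp3, C8 sp3, C9 sp3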